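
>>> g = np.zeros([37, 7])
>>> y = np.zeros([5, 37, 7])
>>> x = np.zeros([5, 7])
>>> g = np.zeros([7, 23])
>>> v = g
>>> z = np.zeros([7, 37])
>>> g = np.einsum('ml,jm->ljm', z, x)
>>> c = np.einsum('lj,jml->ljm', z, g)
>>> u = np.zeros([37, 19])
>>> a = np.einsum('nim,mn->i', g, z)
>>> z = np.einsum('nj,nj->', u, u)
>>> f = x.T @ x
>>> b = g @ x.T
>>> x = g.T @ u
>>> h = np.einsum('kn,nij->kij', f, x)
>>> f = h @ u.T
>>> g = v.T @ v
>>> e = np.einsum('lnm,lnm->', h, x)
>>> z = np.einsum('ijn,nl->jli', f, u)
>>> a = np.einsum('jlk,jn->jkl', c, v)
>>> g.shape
(23, 23)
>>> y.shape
(5, 37, 7)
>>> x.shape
(7, 5, 19)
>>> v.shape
(7, 23)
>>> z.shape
(5, 19, 7)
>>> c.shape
(7, 37, 5)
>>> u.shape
(37, 19)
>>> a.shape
(7, 5, 37)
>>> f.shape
(7, 5, 37)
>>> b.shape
(37, 5, 5)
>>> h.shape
(7, 5, 19)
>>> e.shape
()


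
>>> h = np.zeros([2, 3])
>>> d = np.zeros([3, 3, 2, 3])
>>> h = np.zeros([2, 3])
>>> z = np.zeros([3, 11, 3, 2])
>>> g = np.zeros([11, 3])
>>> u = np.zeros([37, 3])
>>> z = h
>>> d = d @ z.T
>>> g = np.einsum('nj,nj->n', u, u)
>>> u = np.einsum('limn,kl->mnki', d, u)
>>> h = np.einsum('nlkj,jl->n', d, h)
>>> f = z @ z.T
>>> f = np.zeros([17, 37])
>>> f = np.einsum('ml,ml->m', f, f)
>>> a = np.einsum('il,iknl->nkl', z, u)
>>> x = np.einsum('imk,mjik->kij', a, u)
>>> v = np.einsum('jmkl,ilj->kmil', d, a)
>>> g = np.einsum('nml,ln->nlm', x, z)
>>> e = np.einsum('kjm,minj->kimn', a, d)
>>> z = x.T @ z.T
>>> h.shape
(3,)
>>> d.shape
(3, 3, 2, 2)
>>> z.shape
(2, 37, 2)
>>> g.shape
(3, 2, 37)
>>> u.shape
(2, 2, 37, 3)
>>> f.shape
(17,)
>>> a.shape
(37, 2, 3)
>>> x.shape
(3, 37, 2)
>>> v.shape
(2, 3, 37, 2)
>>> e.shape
(37, 3, 3, 2)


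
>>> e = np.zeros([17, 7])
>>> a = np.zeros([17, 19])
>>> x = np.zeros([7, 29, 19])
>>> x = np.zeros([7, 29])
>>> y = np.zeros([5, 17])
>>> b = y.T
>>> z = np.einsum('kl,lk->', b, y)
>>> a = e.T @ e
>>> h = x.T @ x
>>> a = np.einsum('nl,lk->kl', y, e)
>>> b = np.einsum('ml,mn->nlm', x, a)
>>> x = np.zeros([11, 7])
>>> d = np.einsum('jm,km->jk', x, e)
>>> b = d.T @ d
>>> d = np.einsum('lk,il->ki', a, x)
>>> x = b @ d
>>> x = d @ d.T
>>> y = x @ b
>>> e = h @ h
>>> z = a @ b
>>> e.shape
(29, 29)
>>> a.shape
(7, 17)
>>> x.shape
(17, 17)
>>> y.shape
(17, 17)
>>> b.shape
(17, 17)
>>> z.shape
(7, 17)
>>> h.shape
(29, 29)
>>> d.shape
(17, 11)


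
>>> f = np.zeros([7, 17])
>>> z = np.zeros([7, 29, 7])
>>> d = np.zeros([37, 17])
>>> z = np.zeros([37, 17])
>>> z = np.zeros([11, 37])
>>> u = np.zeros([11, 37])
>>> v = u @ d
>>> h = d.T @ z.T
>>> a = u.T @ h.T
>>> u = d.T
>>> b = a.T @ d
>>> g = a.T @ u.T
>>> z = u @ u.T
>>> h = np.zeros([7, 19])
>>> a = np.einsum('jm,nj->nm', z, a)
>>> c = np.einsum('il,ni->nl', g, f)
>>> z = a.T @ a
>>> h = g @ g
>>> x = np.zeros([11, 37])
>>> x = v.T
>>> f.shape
(7, 17)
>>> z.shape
(17, 17)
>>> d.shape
(37, 17)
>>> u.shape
(17, 37)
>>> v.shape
(11, 17)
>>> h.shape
(17, 17)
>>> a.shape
(37, 17)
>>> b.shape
(17, 17)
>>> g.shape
(17, 17)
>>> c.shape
(7, 17)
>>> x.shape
(17, 11)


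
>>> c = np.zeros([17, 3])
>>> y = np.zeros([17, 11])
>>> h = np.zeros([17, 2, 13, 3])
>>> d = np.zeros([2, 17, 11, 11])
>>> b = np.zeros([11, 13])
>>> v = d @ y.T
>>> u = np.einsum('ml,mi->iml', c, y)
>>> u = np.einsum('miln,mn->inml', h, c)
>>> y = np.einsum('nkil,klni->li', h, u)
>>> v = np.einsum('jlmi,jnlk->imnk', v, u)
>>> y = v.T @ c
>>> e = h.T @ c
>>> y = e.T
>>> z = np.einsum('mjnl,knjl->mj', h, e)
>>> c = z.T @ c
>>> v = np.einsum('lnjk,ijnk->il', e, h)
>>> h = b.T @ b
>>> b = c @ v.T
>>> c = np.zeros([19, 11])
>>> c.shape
(19, 11)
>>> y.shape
(3, 2, 13, 3)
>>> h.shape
(13, 13)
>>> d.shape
(2, 17, 11, 11)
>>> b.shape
(2, 17)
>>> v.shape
(17, 3)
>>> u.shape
(2, 3, 17, 13)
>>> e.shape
(3, 13, 2, 3)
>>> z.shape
(17, 2)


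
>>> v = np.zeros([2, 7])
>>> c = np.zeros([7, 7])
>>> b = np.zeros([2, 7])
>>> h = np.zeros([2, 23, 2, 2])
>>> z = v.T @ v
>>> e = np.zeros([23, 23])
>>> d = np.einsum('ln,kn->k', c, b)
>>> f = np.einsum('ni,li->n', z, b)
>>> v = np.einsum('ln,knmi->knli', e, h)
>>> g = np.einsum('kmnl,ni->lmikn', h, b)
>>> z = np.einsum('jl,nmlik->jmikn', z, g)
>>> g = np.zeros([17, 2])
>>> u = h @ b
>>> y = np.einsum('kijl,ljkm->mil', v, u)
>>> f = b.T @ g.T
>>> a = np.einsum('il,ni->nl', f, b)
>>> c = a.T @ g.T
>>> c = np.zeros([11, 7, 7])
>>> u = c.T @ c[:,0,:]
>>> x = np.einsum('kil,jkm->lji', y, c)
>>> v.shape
(2, 23, 23, 2)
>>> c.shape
(11, 7, 7)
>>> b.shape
(2, 7)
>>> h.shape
(2, 23, 2, 2)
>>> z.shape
(7, 23, 2, 2, 2)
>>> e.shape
(23, 23)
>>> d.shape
(2,)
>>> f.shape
(7, 17)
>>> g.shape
(17, 2)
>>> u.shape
(7, 7, 7)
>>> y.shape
(7, 23, 2)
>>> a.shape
(2, 17)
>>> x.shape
(2, 11, 23)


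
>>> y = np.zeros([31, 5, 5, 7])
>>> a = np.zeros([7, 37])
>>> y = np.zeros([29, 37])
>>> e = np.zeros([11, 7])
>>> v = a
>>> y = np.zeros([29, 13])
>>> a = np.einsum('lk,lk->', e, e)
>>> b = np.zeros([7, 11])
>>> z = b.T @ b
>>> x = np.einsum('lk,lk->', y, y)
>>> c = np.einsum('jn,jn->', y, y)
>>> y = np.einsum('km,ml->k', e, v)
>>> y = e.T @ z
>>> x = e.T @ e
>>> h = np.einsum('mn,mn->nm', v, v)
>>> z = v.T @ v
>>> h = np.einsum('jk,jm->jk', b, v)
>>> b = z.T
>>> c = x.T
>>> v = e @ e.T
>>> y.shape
(7, 11)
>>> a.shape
()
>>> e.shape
(11, 7)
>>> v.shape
(11, 11)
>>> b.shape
(37, 37)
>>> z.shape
(37, 37)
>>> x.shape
(7, 7)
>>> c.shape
(7, 7)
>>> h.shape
(7, 11)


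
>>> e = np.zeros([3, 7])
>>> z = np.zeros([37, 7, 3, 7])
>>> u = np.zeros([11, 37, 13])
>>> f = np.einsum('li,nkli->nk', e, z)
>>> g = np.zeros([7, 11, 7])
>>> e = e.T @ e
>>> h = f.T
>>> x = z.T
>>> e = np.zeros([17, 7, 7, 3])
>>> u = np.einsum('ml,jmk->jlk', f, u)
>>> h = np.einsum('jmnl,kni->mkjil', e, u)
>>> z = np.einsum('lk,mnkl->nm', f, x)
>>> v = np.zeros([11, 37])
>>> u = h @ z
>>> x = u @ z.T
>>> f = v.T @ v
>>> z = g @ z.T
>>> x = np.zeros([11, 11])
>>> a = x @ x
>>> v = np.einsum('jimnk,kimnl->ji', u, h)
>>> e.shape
(17, 7, 7, 3)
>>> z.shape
(7, 11, 3)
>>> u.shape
(7, 11, 17, 13, 7)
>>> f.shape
(37, 37)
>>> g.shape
(7, 11, 7)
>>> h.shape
(7, 11, 17, 13, 3)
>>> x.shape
(11, 11)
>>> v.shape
(7, 11)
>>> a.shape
(11, 11)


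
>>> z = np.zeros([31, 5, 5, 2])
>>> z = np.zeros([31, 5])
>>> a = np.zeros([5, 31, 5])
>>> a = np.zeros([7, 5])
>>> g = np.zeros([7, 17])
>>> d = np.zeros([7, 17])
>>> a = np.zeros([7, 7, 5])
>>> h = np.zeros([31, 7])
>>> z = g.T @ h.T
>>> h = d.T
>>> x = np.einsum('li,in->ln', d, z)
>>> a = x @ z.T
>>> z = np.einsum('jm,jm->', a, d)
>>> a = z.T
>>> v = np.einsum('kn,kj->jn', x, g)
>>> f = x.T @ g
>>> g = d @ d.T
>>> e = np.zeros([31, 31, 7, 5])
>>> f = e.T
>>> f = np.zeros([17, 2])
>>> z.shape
()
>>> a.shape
()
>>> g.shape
(7, 7)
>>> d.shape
(7, 17)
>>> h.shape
(17, 7)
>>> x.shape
(7, 31)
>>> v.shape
(17, 31)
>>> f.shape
(17, 2)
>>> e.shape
(31, 31, 7, 5)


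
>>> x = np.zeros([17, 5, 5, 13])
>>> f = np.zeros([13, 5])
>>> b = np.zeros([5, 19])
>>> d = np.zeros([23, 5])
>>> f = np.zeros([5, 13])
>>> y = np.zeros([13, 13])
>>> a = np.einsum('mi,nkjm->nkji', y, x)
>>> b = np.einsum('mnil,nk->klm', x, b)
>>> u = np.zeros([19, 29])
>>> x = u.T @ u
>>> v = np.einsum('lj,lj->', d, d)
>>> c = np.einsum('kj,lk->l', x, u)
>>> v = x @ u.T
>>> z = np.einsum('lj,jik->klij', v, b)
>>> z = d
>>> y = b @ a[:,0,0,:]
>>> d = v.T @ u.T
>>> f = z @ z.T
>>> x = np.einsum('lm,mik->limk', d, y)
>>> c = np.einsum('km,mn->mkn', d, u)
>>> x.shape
(19, 13, 19, 13)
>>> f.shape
(23, 23)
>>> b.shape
(19, 13, 17)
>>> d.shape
(19, 19)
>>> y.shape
(19, 13, 13)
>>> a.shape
(17, 5, 5, 13)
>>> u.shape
(19, 29)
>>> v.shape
(29, 19)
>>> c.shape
(19, 19, 29)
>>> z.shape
(23, 5)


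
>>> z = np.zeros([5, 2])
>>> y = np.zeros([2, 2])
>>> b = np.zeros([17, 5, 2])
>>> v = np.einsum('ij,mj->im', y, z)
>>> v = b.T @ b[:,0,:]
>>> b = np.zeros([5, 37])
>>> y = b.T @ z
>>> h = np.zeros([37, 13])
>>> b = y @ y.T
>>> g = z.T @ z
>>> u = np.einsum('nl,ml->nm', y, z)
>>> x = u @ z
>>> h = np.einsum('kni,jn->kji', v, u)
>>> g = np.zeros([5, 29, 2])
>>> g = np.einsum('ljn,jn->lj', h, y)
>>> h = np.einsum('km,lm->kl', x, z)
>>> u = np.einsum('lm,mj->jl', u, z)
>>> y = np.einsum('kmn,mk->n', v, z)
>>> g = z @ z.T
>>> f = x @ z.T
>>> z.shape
(5, 2)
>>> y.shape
(2,)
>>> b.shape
(37, 37)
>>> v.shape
(2, 5, 2)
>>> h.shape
(37, 5)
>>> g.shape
(5, 5)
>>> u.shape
(2, 37)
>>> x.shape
(37, 2)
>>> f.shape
(37, 5)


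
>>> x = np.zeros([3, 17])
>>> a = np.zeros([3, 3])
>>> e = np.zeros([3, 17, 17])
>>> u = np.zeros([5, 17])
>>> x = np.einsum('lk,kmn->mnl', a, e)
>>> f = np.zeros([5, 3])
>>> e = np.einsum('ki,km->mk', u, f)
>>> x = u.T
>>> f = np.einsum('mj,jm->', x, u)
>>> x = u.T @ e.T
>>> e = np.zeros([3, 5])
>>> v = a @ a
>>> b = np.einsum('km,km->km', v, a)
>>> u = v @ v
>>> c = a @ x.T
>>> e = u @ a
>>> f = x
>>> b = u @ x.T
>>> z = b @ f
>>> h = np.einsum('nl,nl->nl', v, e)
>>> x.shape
(17, 3)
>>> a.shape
(3, 3)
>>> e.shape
(3, 3)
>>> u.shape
(3, 3)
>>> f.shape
(17, 3)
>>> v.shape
(3, 3)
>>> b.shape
(3, 17)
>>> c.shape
(3, 17)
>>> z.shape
(3, 3)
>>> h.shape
(3, 3)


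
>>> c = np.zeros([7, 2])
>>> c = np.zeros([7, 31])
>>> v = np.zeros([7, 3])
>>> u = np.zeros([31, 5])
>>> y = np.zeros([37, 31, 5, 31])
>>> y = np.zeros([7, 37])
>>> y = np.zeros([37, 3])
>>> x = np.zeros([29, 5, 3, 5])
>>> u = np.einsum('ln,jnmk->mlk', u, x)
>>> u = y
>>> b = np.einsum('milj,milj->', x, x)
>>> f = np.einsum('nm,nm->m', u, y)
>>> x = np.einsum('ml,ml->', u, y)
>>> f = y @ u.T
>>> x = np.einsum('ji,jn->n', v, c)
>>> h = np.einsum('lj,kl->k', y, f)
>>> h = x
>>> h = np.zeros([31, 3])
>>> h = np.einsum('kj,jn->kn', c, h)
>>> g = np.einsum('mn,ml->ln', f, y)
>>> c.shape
(7, 31)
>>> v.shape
(7, 3)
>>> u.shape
(37, 3)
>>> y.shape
(37, 3)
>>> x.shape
(31,)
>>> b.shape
()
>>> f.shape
(37, 37)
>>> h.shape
(7, 3)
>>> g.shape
(3, 37)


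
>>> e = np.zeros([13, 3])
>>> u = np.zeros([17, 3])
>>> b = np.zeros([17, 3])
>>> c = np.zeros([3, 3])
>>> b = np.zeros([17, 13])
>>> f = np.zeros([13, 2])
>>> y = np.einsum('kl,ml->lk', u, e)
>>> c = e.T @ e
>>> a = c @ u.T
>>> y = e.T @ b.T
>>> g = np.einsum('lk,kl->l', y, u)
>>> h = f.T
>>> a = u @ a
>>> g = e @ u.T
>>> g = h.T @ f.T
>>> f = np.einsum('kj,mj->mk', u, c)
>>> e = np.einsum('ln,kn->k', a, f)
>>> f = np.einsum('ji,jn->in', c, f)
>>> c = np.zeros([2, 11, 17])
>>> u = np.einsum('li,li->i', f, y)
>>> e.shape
(3,)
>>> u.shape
(17,)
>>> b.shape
(17, 13)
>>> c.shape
(2, 11, 17)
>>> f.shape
(3, 17)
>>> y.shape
(3, 17)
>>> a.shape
(17, 17)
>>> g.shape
(13, 13)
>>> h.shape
(2, 13)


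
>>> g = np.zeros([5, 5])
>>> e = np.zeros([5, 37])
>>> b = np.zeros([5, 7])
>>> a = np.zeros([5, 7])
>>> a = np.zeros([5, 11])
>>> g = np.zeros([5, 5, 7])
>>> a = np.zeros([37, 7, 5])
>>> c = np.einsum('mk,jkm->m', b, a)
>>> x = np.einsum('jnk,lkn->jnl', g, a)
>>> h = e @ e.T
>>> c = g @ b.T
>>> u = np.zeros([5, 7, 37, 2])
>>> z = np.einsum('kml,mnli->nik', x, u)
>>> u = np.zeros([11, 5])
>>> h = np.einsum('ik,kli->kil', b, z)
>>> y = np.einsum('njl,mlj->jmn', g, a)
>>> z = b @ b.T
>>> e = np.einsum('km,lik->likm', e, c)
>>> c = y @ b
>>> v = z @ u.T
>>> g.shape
(5, 5, 7)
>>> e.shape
(5, 5, 5, 37)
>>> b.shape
(5, 7)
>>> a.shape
(37, 7, 5)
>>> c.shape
(5, 37, 7)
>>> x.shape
(5, 5, 37)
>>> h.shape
(7, 5, 2)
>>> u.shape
(11, 5)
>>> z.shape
(5, 5)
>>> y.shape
(5, 37, 5)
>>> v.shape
(5, 11)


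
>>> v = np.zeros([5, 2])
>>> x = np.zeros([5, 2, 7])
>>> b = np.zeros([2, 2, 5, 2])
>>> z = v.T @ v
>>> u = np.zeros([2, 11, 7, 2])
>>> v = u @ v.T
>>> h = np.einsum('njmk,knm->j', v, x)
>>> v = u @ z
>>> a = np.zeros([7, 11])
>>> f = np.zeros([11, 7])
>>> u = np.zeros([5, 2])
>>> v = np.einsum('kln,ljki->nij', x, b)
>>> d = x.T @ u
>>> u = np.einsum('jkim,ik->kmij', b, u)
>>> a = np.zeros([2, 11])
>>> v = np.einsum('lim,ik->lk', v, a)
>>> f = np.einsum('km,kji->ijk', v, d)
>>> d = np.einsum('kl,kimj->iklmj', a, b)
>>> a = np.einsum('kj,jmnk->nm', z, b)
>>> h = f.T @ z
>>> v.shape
(7, 11)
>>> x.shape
(5, 2, 7)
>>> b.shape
(2, 2, 5, 2)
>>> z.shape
(2, 2)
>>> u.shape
(2, 2, 5, 2)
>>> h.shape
(7, 2, 2)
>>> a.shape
(5, 2)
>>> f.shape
(2, 2, 7)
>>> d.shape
(2, 2, 11, 5, 2)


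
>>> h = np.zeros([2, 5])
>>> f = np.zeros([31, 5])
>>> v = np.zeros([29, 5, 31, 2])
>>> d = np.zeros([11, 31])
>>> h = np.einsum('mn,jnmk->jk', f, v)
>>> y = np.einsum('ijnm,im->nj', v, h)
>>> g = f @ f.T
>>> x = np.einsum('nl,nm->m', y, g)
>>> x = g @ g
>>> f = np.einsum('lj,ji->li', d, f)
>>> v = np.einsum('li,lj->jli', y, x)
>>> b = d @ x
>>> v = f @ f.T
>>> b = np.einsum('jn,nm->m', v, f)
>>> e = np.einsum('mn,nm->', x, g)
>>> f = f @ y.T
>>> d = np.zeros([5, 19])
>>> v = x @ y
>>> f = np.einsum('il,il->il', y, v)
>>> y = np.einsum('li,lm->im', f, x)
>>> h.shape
(29, 2)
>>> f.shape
(31, 5)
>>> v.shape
(31, 5)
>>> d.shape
(5, 19)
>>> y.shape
(5, 31)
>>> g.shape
(31, 31)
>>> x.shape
(31, 31)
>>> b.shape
(5,)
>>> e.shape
()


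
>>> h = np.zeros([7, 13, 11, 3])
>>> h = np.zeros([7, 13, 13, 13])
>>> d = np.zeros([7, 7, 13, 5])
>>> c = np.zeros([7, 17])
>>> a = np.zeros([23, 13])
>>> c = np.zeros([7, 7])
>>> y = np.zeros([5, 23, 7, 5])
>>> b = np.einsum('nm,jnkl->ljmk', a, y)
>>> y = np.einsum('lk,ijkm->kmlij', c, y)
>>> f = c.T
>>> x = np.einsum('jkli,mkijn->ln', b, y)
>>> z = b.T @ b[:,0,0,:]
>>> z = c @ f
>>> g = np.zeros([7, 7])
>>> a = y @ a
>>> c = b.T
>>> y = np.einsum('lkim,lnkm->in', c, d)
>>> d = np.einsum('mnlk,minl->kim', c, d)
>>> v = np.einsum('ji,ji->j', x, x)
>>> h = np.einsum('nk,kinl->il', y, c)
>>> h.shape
(13, 5)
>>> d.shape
(5, 7, 7)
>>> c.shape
(7, 13, 5, 5)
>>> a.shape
(7, 5, 7, 5, 13)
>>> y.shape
(5, 7)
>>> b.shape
(5, 5, 13, 7)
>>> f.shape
(7, 7)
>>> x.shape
(13, 23)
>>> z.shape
(7, 7)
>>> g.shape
(7, 7)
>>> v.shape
(13,)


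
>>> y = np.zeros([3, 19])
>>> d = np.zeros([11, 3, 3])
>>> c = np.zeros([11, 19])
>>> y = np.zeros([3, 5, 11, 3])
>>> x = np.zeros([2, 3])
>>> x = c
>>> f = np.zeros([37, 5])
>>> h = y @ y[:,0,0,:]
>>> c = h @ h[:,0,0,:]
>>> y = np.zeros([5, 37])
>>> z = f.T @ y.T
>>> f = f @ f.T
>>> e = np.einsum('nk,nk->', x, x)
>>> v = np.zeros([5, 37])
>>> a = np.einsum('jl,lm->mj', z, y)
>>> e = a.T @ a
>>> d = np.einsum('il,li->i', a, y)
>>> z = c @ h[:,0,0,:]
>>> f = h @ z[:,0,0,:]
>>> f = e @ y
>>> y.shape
(5, 37)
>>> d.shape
(37,)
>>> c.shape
(3, 5, 11, 3)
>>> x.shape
(11, 19)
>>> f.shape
(5, 37)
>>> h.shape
(3, 5, 11, 3)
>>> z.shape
(3, 5, 11, 3)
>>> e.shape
(5, 5)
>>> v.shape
(5, 37)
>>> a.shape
(37, 5)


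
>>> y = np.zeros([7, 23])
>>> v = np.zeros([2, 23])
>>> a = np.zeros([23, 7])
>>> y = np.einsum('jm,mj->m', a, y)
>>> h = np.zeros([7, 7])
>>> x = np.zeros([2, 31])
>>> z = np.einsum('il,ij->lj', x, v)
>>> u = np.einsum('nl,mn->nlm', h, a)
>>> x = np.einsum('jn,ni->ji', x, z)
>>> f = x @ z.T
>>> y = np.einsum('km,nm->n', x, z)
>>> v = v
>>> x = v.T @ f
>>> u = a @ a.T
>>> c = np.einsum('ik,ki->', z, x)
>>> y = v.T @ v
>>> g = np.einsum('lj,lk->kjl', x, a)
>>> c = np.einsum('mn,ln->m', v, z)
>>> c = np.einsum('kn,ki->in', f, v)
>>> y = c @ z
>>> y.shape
(23, 23)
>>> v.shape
(2, 23)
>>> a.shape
(23, 7)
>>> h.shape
(7, 7)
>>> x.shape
(23, 31)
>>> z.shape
(31, 23)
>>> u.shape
(23, 23)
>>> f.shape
(2, 31)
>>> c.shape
(23, 31)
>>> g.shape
(7, 31, 23)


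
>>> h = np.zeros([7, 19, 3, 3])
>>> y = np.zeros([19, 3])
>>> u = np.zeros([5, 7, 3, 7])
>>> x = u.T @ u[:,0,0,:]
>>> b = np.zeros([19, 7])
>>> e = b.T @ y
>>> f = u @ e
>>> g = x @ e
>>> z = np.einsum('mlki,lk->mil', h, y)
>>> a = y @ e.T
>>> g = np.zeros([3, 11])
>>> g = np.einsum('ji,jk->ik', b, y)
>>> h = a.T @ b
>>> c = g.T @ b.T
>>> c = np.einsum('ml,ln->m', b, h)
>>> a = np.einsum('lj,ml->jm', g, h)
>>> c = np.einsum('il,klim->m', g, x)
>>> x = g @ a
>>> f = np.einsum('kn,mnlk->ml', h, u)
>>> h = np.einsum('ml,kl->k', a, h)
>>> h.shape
(7,)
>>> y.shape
(19, 3)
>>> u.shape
(5, 7, 3, 7)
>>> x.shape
(7, 7)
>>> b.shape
(19, 7)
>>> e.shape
(7, 3)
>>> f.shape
(5, 3)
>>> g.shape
(7, 3)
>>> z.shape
(7, 3, 19)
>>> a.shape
(3, 7)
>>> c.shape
(7,)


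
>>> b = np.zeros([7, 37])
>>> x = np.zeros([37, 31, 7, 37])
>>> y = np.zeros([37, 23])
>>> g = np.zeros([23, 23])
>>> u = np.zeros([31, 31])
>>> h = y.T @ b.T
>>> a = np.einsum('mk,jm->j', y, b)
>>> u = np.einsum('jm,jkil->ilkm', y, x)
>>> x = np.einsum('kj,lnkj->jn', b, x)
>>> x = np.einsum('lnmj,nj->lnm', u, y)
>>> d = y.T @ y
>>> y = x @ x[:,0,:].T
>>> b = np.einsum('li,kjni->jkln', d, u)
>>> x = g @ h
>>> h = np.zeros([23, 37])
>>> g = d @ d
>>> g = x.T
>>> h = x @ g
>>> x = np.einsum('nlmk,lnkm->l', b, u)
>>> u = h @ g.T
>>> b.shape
(37, 7, 23, 31)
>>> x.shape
(7,)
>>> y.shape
(7, 37, 7)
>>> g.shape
(7, 23)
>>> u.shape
(23, 7)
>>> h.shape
(23, 23)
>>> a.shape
(7,)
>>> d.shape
(23, 23)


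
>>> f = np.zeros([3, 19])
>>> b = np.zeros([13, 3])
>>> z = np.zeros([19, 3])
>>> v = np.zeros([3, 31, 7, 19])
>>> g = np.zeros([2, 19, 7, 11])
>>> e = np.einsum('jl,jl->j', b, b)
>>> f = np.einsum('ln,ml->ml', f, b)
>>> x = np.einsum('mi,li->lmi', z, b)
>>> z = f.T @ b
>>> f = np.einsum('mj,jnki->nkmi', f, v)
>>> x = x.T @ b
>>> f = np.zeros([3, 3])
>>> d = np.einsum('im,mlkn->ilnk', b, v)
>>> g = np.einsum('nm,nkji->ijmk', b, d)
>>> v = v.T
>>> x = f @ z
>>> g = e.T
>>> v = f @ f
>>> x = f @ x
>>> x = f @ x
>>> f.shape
(3, 3)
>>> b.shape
(13, 3)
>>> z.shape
(3, 3)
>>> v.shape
(3, 3)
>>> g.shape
(13,)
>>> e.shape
(13,)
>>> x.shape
(3, 3)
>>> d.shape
(13, 31, 19, 7)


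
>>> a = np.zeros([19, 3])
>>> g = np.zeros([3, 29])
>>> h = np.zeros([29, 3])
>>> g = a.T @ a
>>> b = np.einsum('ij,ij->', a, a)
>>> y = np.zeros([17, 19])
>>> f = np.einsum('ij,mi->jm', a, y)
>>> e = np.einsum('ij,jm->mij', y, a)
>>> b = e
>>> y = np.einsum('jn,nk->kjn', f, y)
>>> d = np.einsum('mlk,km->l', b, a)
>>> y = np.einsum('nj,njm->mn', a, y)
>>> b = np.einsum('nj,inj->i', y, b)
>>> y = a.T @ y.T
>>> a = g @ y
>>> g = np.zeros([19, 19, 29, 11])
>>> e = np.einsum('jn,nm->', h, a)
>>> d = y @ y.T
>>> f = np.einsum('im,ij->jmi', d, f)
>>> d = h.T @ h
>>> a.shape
(3, 17)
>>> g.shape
(19, 19, 29, 11)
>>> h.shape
(29, 3)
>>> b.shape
(3,)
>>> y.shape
(3, 17)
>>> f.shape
(17, 3, 3)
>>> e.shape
()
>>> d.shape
(3, 3)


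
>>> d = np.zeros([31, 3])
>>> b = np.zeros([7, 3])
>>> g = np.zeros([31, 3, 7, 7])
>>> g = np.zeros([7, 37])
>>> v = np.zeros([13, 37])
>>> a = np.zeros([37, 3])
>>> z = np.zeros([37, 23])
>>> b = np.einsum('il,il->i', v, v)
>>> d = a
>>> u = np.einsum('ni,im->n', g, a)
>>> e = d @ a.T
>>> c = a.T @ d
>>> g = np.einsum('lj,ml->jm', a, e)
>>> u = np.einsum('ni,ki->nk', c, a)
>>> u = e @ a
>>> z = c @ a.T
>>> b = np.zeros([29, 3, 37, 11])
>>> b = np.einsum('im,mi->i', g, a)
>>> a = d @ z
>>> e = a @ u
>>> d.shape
(37, 3)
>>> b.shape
(3,)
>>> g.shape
(3, 37)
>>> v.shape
(13, 37)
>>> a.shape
(37, 37)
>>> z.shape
(3, 37)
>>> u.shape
(37, 3)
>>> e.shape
(37, 3)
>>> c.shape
(3, 3)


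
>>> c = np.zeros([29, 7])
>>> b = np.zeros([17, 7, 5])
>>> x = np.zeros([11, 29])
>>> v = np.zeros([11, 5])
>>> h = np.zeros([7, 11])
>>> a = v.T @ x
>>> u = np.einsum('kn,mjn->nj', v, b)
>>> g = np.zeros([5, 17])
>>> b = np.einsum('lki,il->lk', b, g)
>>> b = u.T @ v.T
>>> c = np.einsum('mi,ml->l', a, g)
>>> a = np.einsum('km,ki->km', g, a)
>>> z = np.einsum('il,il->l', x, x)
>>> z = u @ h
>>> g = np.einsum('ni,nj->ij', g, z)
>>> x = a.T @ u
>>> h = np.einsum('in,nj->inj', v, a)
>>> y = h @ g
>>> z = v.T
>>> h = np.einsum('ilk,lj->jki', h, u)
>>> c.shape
(17,)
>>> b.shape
(7, 11)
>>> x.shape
(17, 7)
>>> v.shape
(11, 5)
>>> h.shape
(7, 17, 11)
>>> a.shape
(5, 17)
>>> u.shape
(5, 7)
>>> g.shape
(17, 11)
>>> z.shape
(5, 11)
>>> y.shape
(11, 5, 11)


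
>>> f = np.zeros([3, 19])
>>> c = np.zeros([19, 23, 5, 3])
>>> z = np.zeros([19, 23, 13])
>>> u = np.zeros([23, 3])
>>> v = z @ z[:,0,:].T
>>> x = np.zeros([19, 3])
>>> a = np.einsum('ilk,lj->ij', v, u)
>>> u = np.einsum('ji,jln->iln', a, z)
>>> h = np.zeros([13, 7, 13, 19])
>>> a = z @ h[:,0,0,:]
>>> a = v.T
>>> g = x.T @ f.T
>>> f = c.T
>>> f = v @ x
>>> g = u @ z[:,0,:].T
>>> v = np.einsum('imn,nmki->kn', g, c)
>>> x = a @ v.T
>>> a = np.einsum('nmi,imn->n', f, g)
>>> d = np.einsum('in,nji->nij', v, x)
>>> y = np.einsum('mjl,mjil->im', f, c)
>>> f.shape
(19, 23, 3)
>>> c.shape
(19, 23, 5, 3)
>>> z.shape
(19, 23, 13)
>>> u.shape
(3, 23, 13)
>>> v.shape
(5, 19)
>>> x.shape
(19, 23, 5)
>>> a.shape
(19,)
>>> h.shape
(13, 7, 13, 19)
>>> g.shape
(3, 23, 19)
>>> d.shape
(19, 5, 23)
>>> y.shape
(5, 19)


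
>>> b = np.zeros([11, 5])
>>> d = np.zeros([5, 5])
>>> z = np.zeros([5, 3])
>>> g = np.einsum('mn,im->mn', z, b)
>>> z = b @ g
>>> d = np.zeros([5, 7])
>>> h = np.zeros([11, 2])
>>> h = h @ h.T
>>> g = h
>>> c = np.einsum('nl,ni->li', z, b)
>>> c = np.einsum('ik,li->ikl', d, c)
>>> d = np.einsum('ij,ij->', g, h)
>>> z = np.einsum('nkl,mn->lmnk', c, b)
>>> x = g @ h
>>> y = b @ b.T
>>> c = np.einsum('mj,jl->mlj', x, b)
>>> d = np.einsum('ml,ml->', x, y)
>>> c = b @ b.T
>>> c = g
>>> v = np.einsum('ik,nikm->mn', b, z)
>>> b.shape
(11, 5)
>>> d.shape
()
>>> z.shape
(3, 11, 5, 7)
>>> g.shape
(11, 11)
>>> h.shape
(11, 11)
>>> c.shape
(11, 11)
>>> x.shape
(11, 11)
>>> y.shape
(11, 11)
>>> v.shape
(7, 3)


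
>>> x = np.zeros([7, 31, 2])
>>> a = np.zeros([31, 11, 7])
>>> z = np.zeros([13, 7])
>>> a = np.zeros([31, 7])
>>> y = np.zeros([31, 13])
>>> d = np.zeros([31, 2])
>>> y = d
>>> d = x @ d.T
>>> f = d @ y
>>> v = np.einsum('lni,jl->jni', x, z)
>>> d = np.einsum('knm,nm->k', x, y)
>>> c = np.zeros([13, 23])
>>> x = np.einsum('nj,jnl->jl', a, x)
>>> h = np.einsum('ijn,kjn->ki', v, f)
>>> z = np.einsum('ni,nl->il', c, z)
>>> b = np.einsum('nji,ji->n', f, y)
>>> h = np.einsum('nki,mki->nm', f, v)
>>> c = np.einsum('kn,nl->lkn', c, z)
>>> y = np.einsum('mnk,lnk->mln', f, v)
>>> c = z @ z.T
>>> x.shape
(7, 2)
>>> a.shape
(31, 7)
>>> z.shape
(23, 7)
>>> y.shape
(7, 13, 31)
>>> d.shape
(7,)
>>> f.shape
(7, 31, 2)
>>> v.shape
(13, 31, 2)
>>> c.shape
(23, 23)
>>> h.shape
(7, 13)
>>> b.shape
(7,)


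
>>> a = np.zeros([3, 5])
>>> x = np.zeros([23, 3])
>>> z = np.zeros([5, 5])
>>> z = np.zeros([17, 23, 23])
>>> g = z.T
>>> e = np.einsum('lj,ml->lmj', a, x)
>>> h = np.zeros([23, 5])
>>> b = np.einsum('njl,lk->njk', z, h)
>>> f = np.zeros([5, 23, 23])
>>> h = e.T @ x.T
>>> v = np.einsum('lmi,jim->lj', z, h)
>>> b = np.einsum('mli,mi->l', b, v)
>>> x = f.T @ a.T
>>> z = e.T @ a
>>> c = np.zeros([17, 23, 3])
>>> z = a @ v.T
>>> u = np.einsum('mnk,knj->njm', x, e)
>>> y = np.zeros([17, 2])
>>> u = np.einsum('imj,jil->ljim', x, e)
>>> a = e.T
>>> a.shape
(5, 23, 3)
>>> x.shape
(23, 23, 3)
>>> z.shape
(3, 17)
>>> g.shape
(23, 23, 17)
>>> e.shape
(3, 23, 5)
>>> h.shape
(5, 23, 23)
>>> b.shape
(23,)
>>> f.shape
(5, 23, 23)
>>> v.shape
(17, 5)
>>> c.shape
(17, 23, 3)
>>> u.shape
(5, 3, 23, 23)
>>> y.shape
(17, 2)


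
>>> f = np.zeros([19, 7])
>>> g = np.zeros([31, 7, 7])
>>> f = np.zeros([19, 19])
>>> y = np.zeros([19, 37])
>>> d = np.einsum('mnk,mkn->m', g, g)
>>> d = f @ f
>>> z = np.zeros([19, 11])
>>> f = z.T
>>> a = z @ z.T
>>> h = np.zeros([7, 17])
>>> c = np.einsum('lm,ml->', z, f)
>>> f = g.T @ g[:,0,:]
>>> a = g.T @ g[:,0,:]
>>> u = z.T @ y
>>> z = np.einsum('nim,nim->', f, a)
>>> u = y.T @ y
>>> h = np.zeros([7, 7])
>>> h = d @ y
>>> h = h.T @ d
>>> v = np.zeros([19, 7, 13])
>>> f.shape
(7, 7, 7)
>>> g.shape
(31, 7, 7)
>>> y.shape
(19, 37)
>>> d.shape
(19, 19)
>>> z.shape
()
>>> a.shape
(7, 7, 7)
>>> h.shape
(37, 19)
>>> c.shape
()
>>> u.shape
(37, 37)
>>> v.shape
(19, 7, 13)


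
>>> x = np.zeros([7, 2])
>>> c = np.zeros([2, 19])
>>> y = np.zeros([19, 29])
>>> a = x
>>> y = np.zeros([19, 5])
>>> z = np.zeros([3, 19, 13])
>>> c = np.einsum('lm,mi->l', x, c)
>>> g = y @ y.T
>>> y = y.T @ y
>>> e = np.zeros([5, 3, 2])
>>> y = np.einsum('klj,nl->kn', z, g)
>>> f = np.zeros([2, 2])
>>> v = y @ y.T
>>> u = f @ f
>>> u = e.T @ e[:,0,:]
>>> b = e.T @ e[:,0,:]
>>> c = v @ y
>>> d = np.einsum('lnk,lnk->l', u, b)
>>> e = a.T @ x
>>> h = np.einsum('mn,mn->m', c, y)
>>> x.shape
(7, 2)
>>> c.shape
(3, 19)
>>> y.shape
(3, 19)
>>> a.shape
(7, 2)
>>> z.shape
(3, 19, 13)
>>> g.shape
(19, 19)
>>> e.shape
(2, 2)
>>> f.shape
(2, 2)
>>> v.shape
(3, 3)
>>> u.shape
(2, 3, 2)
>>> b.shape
(2, 3, 2)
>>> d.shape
(2,)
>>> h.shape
(3,)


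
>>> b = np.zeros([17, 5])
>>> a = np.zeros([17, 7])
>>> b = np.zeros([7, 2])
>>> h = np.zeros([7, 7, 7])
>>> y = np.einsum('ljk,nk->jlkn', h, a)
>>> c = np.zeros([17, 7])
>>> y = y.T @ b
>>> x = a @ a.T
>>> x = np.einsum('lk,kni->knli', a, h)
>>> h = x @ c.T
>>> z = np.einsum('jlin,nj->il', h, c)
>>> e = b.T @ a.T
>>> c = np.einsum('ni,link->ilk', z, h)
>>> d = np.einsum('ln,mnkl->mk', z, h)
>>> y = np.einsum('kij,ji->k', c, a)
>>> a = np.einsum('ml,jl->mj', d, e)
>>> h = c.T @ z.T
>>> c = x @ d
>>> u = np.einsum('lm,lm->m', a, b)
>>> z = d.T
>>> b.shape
(7, 2)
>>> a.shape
(7, 2)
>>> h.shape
(17, 7, 17)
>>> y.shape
(7,)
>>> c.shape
(7, 7, 17, 17)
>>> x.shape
(7, 7, 17, 7)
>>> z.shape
(17, 7)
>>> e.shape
(2, 17)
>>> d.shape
(7, 17)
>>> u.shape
(2,)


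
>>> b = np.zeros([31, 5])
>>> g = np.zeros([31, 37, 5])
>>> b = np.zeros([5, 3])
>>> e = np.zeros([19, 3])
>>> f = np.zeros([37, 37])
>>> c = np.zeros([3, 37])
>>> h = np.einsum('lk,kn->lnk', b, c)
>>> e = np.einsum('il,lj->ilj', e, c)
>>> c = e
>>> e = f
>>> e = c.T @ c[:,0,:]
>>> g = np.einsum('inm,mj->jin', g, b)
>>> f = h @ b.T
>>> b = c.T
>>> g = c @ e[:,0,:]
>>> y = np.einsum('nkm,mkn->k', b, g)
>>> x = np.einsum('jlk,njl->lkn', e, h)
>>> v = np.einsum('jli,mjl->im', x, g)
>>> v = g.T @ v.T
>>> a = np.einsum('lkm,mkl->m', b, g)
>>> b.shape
(37, 3, 19)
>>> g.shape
(19, 3, 37)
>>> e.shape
(37, 3, 37)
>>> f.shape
(5, 37, 5)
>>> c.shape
(19, 3, 37)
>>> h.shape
(5, 37, 3)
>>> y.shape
(3,)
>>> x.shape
(3, 37, 5)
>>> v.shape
(37, 3, 5)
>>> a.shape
(19,)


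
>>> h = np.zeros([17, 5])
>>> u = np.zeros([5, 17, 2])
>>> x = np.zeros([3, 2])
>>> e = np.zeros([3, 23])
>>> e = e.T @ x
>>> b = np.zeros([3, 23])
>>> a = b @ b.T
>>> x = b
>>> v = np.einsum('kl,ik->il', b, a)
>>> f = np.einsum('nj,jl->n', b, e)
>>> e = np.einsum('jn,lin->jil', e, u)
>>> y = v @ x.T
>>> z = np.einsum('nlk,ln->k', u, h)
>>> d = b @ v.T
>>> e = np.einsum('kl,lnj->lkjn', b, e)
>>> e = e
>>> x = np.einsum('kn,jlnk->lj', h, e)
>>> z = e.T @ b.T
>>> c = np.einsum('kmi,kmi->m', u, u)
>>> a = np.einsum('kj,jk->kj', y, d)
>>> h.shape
(17, 5)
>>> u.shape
(5, 17, 2)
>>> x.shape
(3, 23)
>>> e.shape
(23, 3, 5, 17)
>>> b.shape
(3, 23)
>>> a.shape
(3, 3)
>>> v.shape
(3, 23)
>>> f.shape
(3,)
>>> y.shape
(3, 3)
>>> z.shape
(17, 5, 3, 3)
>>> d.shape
(3, 3)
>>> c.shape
(17,)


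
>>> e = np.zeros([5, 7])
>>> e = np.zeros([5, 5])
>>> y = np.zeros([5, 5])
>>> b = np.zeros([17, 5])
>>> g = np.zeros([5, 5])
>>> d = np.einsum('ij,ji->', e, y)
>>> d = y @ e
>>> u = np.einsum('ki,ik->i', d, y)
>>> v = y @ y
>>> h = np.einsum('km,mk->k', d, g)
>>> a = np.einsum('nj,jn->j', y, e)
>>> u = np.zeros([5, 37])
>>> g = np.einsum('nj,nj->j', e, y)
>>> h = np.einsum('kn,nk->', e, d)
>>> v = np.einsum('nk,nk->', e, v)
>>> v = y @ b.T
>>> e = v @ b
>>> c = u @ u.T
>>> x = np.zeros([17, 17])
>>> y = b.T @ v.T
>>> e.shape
(5, 5)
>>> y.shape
(5, 5)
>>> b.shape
(17, 5)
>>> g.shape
(5,)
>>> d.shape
(5, 5)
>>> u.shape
(5, 37)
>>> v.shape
(5, 17)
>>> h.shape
()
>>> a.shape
(5,)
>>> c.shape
(5, 5)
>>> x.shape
(17, 17)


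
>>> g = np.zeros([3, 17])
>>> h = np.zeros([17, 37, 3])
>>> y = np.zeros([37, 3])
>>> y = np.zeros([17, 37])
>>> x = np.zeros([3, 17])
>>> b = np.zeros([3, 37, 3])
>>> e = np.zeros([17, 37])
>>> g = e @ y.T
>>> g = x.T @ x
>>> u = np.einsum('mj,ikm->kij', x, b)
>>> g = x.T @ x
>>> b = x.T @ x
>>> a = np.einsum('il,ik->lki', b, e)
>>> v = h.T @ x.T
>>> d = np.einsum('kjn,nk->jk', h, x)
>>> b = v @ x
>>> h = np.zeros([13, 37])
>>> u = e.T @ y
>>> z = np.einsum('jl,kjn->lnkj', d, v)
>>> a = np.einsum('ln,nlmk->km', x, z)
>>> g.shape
(17, 17)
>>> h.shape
(13, 37)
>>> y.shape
(17, 37)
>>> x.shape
(3, 17)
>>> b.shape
(3, 37, 17)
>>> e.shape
(17, 37)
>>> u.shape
(37, 37)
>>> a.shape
(37, 3)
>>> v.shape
(3, 37, 3)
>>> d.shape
(37, 17)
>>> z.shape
(17, 3, 3, 37)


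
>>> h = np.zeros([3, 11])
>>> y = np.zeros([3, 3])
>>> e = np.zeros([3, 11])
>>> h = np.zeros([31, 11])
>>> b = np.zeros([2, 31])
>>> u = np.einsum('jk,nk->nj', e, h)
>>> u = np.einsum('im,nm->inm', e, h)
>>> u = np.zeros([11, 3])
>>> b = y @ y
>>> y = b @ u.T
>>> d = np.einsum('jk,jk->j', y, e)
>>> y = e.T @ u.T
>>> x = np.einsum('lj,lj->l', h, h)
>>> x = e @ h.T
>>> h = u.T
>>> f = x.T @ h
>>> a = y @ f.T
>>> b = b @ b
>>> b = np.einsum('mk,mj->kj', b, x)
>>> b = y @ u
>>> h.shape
(3, 11)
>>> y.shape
(11, 11)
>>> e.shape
(3, 11)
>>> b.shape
(11, 3)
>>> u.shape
(11, 3)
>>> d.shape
(3,)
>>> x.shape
(3, 31)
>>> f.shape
(31, 11)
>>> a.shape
(11, 31)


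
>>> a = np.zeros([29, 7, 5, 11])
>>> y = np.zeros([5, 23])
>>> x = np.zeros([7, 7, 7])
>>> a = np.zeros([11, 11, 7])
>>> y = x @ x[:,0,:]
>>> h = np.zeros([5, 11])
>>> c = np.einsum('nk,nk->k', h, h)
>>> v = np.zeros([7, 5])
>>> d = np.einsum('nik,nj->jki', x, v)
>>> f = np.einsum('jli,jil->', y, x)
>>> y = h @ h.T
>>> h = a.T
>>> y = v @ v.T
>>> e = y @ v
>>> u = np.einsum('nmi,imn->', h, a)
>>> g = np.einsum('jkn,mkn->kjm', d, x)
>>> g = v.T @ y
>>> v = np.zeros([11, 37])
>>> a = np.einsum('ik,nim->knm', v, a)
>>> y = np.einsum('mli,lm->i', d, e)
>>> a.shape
(37, 11, 7)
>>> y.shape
(7,)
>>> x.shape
(7, 7, 7)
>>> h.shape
(7, 11, 11)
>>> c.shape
(11,)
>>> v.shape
(11, 37)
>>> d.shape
(5, 7, 7)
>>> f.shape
()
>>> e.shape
(7, 5)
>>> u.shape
()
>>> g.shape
(5, 7)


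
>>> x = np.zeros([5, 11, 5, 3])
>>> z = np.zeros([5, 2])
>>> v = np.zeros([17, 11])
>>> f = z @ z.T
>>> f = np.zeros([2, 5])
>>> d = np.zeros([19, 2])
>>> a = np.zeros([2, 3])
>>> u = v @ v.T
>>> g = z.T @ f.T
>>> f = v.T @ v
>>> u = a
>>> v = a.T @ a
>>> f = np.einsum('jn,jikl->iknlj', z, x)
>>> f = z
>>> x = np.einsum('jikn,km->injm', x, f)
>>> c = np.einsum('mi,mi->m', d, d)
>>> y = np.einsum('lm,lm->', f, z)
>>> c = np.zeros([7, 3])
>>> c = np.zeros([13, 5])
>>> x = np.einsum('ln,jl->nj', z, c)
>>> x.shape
(2, 13)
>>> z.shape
(5, 2)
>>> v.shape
(3, 3)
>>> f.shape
(5, 2)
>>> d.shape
(19, 2)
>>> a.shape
(2, 3)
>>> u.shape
(2, 3)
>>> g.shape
(2, 2)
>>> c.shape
(13, 5)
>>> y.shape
()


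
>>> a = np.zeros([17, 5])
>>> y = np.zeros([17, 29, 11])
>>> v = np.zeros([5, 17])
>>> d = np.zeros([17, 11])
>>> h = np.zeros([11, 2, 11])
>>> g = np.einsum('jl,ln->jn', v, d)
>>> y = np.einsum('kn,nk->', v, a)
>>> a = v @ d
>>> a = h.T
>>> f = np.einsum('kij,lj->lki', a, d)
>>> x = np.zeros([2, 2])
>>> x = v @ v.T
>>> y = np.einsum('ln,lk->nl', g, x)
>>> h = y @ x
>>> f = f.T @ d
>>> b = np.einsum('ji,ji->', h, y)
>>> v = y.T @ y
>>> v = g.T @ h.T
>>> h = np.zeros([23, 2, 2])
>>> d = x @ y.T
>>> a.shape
(11, 2, 11)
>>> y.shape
(11, 5)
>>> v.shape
(11, 11)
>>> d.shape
(5, 11)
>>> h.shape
(23, 2, 2)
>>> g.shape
(5, 11)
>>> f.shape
(2, 11, 11)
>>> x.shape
(5, 5)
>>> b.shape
()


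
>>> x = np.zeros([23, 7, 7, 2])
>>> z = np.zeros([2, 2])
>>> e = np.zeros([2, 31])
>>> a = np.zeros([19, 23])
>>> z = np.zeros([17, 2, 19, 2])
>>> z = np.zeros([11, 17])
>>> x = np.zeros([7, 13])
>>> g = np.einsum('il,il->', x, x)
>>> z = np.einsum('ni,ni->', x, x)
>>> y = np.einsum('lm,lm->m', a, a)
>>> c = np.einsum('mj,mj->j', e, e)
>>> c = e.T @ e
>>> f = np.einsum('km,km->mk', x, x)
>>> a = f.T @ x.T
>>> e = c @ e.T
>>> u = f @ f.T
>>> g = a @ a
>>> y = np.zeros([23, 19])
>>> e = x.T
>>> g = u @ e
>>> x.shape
(7, 13)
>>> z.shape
()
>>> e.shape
(13, 7)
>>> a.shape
(7, 7)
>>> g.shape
(13, 7)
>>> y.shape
(23, 19)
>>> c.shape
(31, 31)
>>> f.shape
(13, 7)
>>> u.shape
(13, 13)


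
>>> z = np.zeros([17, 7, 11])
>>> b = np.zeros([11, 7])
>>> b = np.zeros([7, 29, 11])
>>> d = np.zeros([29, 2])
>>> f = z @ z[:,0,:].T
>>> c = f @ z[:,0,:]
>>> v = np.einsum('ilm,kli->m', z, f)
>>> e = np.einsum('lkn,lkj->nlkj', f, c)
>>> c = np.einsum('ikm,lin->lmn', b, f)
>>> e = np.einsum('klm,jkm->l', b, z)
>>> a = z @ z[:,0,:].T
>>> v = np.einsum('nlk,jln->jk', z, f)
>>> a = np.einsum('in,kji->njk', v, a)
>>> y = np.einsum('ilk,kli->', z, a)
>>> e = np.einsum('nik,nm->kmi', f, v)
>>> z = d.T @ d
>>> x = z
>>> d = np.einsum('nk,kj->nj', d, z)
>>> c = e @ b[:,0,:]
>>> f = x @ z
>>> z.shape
(2, 2)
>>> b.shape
(7, 29, 11)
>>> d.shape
(29, 2)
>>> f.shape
(2, 2)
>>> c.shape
(17, 11, 11)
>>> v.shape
(17, 11)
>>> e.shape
(17, 11, 7)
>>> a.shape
(11, 7, 17)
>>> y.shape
()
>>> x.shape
(2, 2)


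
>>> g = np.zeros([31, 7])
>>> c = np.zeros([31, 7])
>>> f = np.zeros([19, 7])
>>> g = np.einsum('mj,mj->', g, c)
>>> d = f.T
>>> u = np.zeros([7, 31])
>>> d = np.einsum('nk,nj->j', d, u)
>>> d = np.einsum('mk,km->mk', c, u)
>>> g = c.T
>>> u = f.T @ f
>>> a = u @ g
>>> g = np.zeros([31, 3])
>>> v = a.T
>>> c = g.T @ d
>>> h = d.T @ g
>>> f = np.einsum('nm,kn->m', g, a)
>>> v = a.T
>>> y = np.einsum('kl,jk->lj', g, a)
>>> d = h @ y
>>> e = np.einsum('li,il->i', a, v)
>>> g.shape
(31, 3)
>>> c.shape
(3, 7)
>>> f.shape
(3,)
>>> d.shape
(7, 7)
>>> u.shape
(7, 7)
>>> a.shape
(7, 31)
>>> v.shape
(31, 7)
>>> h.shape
(7, 3)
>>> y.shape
(3, 7)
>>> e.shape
(31,)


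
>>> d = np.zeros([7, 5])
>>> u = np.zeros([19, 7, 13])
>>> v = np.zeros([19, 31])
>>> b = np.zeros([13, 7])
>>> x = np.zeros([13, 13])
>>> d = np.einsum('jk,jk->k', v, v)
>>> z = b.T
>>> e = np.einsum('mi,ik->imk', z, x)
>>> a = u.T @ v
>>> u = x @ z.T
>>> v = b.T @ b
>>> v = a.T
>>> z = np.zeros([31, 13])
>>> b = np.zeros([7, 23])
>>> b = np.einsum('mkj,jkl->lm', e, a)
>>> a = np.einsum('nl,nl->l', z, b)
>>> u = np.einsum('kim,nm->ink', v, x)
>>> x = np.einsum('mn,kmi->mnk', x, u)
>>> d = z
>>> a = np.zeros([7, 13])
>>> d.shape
(31, 13)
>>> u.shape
(7, 13, 31)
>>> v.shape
(31, 7, 13)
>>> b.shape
(31, 13)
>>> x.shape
(13, 13, 7)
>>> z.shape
(31, 13)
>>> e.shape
(13, 7, 13)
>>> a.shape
(7, 13)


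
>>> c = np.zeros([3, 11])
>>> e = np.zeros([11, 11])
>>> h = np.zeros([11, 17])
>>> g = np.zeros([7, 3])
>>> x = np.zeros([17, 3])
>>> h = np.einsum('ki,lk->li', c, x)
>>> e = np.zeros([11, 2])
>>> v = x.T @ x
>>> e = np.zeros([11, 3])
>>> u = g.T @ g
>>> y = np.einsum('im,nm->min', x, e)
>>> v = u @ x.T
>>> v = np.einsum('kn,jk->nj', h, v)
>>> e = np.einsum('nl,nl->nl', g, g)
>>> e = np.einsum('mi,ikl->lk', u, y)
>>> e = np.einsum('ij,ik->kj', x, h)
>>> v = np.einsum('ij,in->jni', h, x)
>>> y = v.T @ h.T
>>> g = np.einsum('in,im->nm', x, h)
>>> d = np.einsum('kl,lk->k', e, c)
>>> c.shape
(3, 11)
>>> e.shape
(11, 3)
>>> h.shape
(17, 11)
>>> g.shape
(3, 11)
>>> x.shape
(17, 3)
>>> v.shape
(11, 3, 17)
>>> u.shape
(3, 3)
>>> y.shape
(17, 3, 17)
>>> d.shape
(11,)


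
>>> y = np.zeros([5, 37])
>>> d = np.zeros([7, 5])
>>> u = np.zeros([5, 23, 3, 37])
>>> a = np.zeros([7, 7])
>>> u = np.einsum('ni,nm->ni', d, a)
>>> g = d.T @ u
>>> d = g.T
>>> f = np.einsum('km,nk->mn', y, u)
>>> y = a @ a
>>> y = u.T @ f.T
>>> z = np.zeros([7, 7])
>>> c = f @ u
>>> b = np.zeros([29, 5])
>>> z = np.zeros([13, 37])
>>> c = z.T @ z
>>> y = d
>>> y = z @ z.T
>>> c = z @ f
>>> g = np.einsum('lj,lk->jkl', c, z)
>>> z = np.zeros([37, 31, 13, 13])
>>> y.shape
(13, 13)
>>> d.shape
(5, 5)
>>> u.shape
(7, 5)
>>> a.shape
(7, 7)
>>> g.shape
(7, 37, 13)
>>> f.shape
(37, 7)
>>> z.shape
(37, 31, 13, 13)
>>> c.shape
(13, 7)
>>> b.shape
(29, 5)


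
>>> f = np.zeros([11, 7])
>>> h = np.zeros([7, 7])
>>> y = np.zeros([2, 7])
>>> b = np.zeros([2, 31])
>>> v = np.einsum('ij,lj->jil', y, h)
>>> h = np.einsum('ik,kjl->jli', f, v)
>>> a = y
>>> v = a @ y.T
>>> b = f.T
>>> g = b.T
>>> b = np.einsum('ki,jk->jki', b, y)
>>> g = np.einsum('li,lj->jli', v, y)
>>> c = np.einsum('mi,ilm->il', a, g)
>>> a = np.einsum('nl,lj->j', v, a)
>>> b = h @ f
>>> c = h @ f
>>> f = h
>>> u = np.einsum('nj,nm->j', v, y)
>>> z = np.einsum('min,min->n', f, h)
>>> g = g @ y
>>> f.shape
(2, 7, 11)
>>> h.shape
(2, 7, 11)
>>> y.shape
(2, 7)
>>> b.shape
(2, 7, 7)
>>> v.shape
(2, 2)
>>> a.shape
(7,)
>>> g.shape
(7, 2, 7)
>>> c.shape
(2, 7, 7)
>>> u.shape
(2,)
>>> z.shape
(11,)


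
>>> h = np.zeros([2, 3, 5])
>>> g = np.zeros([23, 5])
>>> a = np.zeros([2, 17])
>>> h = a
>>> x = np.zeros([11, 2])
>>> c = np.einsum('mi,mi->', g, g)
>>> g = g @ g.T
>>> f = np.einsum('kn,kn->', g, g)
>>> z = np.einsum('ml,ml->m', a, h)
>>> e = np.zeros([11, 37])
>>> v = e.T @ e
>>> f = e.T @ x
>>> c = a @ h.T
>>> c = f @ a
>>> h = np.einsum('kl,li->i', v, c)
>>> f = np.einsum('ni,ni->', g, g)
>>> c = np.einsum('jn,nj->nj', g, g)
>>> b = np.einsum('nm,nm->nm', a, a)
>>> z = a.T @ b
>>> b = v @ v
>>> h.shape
(17,)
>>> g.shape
(23, 23)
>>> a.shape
(2, 17)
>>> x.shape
(11, 2)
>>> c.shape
(23, 23)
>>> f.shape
()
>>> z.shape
(17, 17)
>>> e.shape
(11, 37)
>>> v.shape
(37, 37)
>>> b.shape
(37, 37)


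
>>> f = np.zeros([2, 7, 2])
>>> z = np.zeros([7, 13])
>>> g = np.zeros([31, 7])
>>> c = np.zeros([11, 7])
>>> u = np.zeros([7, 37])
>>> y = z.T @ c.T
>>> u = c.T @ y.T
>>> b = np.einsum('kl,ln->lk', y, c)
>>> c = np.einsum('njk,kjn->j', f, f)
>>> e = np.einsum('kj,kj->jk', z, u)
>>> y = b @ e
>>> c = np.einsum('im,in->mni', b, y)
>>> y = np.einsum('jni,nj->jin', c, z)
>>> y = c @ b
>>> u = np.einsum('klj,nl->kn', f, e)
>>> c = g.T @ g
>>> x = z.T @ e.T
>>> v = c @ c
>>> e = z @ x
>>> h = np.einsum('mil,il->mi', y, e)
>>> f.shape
(2, 7, 2)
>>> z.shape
(7, 13)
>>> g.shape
(31, 7)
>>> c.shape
(7, 7)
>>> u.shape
(2, 13)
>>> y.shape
(13, 7, 13)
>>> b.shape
(11, 13)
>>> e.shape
(7, 13)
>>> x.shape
(13, 13)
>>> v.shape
(7, 7)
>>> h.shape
(13, 7)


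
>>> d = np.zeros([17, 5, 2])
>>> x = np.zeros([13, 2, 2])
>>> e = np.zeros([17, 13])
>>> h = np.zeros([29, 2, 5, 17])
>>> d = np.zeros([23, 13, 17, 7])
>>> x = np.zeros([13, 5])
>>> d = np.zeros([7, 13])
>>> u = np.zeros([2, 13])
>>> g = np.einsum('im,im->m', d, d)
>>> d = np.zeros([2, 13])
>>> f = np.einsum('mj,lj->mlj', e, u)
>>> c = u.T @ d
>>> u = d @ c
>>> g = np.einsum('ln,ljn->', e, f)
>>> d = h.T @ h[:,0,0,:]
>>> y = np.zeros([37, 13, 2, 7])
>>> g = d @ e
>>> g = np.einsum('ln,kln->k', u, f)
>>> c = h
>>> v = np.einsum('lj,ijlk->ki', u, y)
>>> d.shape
(17, 5, 2, 17)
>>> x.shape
(13, 5)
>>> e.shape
(17, 13)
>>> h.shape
(29, 2, 5, 17)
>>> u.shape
(2, 13)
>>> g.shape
(17,)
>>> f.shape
(17, 2, 13)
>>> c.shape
(29, 2, 5, 17)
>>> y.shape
(37, 13, 2, 7)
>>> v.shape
(7, 37)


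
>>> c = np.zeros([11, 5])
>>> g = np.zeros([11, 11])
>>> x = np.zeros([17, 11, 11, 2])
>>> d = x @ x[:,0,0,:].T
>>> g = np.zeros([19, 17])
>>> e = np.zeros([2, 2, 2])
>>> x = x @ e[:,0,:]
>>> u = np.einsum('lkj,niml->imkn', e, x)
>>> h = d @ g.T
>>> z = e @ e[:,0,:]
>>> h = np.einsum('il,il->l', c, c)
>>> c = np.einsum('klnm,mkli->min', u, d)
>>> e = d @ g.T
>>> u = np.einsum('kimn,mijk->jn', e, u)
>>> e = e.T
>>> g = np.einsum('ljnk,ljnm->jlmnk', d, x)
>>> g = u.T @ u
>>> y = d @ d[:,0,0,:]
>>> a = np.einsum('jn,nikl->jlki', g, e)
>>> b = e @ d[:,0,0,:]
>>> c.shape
(17, 17, 2)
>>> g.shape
(19, 19)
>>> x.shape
(17, 11, 11, 2)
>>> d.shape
(17, 11, 11, 17)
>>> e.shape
(19, 11, 11, 17)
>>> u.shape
(2, 19)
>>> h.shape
(5,)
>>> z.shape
(2, 2, 2)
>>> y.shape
(17, 11, 11, 17)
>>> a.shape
(19, 17, 11, 11)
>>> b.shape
(19, 11, 11, 17)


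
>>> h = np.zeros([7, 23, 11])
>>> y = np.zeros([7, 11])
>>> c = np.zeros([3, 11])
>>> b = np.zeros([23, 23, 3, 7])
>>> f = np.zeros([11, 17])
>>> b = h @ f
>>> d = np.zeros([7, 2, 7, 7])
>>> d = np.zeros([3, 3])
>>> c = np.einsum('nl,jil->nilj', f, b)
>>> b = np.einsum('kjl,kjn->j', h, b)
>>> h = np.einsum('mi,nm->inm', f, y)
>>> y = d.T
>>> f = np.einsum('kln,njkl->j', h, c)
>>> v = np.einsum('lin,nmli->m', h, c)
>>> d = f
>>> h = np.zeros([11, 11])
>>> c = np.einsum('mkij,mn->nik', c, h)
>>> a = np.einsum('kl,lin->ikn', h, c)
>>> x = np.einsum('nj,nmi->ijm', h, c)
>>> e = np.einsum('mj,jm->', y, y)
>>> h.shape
(11, 11)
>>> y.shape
(3, 3)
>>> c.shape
(11, 17, 23)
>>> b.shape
(23,)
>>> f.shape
(23,)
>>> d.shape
(23,)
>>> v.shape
(23,)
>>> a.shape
(17, 11, 23)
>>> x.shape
(23, 11, 17)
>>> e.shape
()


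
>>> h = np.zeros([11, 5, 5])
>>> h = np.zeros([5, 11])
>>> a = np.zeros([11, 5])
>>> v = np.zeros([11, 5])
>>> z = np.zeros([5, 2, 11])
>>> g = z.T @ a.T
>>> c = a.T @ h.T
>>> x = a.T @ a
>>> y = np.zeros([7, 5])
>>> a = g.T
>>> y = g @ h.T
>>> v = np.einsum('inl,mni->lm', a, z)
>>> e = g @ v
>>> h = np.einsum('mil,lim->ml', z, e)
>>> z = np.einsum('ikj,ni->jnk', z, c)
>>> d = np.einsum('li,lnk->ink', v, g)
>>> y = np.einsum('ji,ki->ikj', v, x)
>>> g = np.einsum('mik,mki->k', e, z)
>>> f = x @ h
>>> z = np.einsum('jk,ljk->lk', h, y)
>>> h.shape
(5, 11)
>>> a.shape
(11, 2, 11)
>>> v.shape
(11, 5)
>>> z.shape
(5, 11)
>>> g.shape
(5,)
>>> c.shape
(5, 5)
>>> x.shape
(5, 5)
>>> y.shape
(5, 5, 11)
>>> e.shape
(11, 2, 5)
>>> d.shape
(5, 2, 11)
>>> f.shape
(5, 11)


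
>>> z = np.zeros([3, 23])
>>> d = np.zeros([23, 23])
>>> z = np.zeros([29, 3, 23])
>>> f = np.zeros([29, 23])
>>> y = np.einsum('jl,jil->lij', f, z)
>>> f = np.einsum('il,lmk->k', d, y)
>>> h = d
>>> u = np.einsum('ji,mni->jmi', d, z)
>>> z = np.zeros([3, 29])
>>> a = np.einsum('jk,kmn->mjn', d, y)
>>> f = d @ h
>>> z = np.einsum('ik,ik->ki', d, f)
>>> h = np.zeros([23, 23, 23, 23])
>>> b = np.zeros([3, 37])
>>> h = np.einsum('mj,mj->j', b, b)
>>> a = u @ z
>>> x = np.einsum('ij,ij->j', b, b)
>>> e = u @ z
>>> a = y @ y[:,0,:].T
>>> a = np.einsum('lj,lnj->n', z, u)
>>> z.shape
(23, 23)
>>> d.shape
(23, 23)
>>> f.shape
(23, 23)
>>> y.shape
(23, 3, 29)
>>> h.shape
(37,)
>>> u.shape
(23, 29, 23)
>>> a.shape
(29,)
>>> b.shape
(3, 37)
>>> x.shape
(37,)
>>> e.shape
(23, 29, 23)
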